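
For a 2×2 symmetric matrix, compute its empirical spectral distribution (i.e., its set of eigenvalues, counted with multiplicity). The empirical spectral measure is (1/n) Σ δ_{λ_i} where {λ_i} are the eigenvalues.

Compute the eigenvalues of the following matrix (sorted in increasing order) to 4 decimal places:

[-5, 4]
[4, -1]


Since M is real symmetric, both eigenvalues are real; they are the roots of det(λI − M) = λ² − (tr M) λ + det M.
tr M = -5 + (-1) = -6.
det M = (-5)·(-1) − 4² = 5 − 16 = -11.
Characteristic polynomial: λ² + 6λ − 11 = 0.
Discriminant Δ = (tr M)² − 4·det M = 36 − (-44) = 80; √Δ = 8.944272.
λ = (tr M ± √Δ)/2 = (-6 ± 8.944272)/2, giving (tr M − √Δ)/2 = -7.4721 and (tr M + √Δ)/2 = 1.4721.

Eigenvalues sorted in increasing order: [-7.4721, 1.4721].


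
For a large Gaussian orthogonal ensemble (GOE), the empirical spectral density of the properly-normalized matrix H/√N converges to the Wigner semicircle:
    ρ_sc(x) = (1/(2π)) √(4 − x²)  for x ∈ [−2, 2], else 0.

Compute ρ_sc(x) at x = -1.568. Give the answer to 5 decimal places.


ρ_sc(x) = (1/(2π)) √(4 − x²). With x = -1.568:
  4 − x² = 4 − (-1.568)² = 4 − 2.458624 = 1.541376.
  √(4 − x²) = 1.241522.
  1/(2π) = 0.159155.
  ρ_sc(-1.568) = 0.159155 · 1.241522 = 0.197594.

Rounded to 5 decimal places: ρ_sc(-1.568) ≈ 0.19759.


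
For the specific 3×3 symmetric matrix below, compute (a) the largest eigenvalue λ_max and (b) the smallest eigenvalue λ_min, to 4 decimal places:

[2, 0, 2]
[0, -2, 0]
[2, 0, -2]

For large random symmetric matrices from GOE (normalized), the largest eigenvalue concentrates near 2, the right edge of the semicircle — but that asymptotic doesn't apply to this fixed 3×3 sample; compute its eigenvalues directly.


Since M is real symmetric, all three eigenvalues are real; they are the roots of det(λI − M) = λ³ − (tr M) λ² + s λ − det M, where s is the sum of the principal 2×2 minors.
tr M = 2 + (-2) + (-2) = -2.
s = (2·(-2) − 0²) + (2·(-2) − 2²) + ((-2)·(-2) − 0²) = -4 + (-8) + 4 = -8.
det M (expand along row 1) = 2·4 − 0·0 + 2·4 = 16.
Characteristic polynomial: λ³ + 2λ² − 8λ − 16 = 0.
Substitute λ = y + (tr M)/3 = y − 0.666667 to remove the quadratic term: y³ + p·y + q = 0 with p = s − (tr M)²/3 = -9.333333 and q = −2(tr M)³/27 + (tr M)·s/3 − det M = -10.074074.
Three real roots ⇒ use the trigonometric (Viète) form: r = 2√(−p/3) = 3.527668, φ = arccos(3q/(p·r)) = arccos(0.917914) = 0.408006 rad.
y_k = r·cos(φ/3 − 2πk/3) for k = 0, 1, 2 gives y = 3.495094, -1.333333, -2.161760.
λ_k = y_k − 0.666667 gives λ = 2.8284, -2.0000, -2.8284 (check: the sum is -2.0000 = tr M).

Hence λ_max = 2.8284 and λ_min = -2.8284.


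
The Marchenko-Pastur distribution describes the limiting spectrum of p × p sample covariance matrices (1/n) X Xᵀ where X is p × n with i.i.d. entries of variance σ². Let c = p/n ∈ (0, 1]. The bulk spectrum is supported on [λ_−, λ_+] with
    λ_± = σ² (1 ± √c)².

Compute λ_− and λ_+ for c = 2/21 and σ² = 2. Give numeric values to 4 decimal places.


c = 2/21 = 0.095238; √c = 0.308607.
λ_− = σ² (1 − √c)² = 2 · (1 − 0.308607)² = 2 · (0.691393)² = 0.956049.
λ_+ = σ² (1 + √c)² = 2 · (1 + 0.308607)² = 2 · (1.308607)² = 3.424903.

Rounded to 4 decimal places: λ_− ≈ 0.9560, λ_+ ≈ 3.4249.


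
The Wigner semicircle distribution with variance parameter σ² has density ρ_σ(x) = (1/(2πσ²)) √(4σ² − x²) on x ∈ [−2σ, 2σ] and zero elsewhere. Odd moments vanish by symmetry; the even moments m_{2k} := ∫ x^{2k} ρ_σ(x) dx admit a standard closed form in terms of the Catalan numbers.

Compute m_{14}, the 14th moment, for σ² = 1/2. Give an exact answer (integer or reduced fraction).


By the scaled semicircle moment identity, m_{2k} = σ^{2k} · C_k with k = 7.
C_7 = (1/(k+1)) · C(2k, k) = (1/8) · C(14, 7) = (1/8) · 3432 = 429.
σ^{2k} = (σ²)^k = (1/2)^7 = 1/128.

Therefore m_{14} = σ^{14} · C_7 = (1/128) · 429 = 429/128.


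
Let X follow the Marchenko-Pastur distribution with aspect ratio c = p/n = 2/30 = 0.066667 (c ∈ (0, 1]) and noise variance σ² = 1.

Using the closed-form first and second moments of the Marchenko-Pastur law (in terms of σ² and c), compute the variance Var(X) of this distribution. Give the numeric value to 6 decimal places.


Recall the MP moments m_1 = E[X] = σ² and m_2 = E[X²] = σ⁴ (1 + c).
m_1 = E[X] = σ² = 1, so m_1² = 1.
m_2 = E[X²] = σ⁴ (1 + c) = 1 · (1 + 0.066667) = 1 · 1.066667 = 1.066667.
(Note m_2 − m_1² simplifies to c · σ⁴ = 0.066667 · 1.)

Var(X) = m_2 − m_1² = 1.066667 − 1 = 0.066667.


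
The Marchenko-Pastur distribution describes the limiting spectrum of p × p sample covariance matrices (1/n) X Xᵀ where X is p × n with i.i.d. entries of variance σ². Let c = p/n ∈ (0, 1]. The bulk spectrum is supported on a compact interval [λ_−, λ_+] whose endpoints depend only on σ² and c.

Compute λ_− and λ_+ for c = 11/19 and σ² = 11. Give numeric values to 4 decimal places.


c = 11/19 = 0.578947; √c = 0.760886.
λ_− = σ² (1 − √c)² = 11 · (1 − 0.760886)² = 11 · (0.239114)² = 0.628931.
λ_+ = σ² (1 + √c)² = 11 · (1 + 0.760886)² = 11 · (1.760886)² = 34.107911.

Rounded to 4 decimal places: λ_− ≈ 0.6289, λ_+ ≈ 34.1079.


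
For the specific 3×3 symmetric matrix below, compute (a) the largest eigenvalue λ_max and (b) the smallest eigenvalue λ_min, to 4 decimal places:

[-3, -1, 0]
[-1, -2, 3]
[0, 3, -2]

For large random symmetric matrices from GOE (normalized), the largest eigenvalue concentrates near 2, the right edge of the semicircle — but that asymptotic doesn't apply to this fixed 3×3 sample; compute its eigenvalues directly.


Since M is real symmetric, all three eigenvalues are real; they are the roots of det(λI − M) = λ³ − (tr M) λ² + s λ − det M, where s is the sum of the principal 2×2 minors.
tr M = -3 + (-2) + (-2) = -7.
s = ((-3)·(-2) − (-1)²) + ((-3)·(-2) − 0²) + ((-2)·(-2) − 3²) = 5 + 6 + (-5) = 6.
det M (expand along row 1) = (-3)·(-5) − (-1)·2 + 0·(-3) = 17.
Characteristic polynomial: λ³ + 7λ² + 6λ − 17 = 0.
Substitute λ = y + (tr M)/3 = y − 2.333333 to remove the quadratic term: y³ + p·y + q = 0 with p = s − (tr M)²/3 = -10.333333 and q = −2(tr M)³/27 + (tr M)·s/3 − det M = -5.592593.
Three real roots ⇒ use the trigonometric (Viète) form: r = 2√(−p/3) = 3.711843, φ = arccos(3q/(p·r)) = arccos(0.437426) = 1.118062 rad.
y_k = r·cos(φ/3 − 2πk/3) for k = 0, 1, 2 gives y = 3.457033, -0.558036, -2.898997.
λ_k = y_k − 2.333333 gives λ = 1.1237, -2.8914, -5.2323 (check: the sum is -7.0000 = tr M).

Hence λ_max = 1.1237 and λ_min = -5.2323.


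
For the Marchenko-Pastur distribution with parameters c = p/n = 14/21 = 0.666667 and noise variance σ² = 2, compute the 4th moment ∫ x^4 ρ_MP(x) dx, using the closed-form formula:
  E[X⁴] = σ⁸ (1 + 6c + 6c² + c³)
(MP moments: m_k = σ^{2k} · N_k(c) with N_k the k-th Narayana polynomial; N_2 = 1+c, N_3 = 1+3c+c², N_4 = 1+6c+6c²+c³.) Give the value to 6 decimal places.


E[X⁴] = σ⁸ (1 + 6c + 6c² + c³) (fourth MP moment). With σ² = 2 (so σ⁸ = 16) and c = 14/21 = 0.666667: E[X⁴] = 16 · (1 + 6·0.666667 + 6·(0.666667)² + (0.666667)³) = 16 · 7.962963.

So E[X^4] = 127.407407.


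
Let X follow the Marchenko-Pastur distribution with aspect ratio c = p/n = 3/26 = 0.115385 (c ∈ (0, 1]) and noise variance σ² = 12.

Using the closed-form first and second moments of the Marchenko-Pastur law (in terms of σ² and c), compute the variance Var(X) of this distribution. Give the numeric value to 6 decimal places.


Recall the MP moments m_1 = E[X] = σ² and m_2 = E[X²] = σ⁴ (1 + c).
m_1 = E[X] = σ² = 12, so m_1² = 144.
m_2 = E[X²] = σ⁴ (1 + c) = 144 · (1 + 0.115385) = 144 · 1.115385 = 160.615385.
(Note m_2 − m_1² simplifies to c · σ⁴ = 0.115385 · 144.)

Var(X) = m_2 − m_1² = 160.615385 − 144 = 16.615385.


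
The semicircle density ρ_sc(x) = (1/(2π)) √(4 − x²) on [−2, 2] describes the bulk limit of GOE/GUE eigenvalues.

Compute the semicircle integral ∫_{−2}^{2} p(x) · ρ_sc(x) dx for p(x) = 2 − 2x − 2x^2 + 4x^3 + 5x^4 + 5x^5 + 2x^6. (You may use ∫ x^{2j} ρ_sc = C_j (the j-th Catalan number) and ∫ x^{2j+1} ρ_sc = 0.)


Write p(x) = Σ a_i x^i, split into monomials and integrate each against ρ_sc separately.
Using ∫ x^{2j} ρ_sc = C_j = (1/(j+1)) C(2j, j) (Catalan numbers) and ∫ x^{2j+1} ρ_sc = 0 (odd monomials vanish by symmetry):
  i = 0 (even): a_0 · C_{0} = 2 · 1 = 2
  i = 1 (odd): ∫ x^1 ρ_sc = 0 (vanishes)
  i = 2 (even): a_2 · C_{1} = -2 · 1 = -2
  i = 3 (odd): ∫ x^3 ρ_sc = 0 (vanishes)
  i = 4 (even): a_4 · C_{2} = 5 · 2 = 10
  i = 5 (odd): ∫ x^5 ρ_sc = 0 (vanishes)
  i = 6 (even): a_6 · C_{3} = 2 · 5 = 10

Summing the contributions: ∫_{−2}^{2} p(x) ρ_sc(x) dx = 2 + (-2) + 10 + 10 = 20.


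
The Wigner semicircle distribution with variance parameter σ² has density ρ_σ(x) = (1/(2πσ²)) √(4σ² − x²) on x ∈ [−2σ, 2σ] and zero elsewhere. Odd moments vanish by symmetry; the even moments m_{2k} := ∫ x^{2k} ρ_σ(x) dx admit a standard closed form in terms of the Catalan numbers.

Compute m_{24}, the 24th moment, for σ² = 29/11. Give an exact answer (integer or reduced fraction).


By the scaled semicircle moment identity, m_{2k} = σ^{2k} · C_k with k = 12.
C_12 = (1/(k+1)) · C(2k, k) = (1/13) · C(24, 12) = (1/13) · 2704156 = 208012.
σ^{2k} = (σ²)^k = (29/11)^12 = 353814783205469041/3138428376721.

Therefore m_{24} = σ^{24} · C_12 = (353814783205469041/3138428376721) · 208012 = 73597720684136026156492/3138428376721.


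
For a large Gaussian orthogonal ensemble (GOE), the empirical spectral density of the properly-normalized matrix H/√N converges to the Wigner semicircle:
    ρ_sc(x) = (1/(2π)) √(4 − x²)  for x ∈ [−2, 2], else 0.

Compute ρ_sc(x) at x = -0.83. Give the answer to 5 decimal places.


ρ_sc(x) = (1/(2π)) √(4 − x²). With x = -0.83:
  4 − x² = 4 − (-0.83)² = 4 − 0.688900 = 3.311100.
  √(4 − x²) = 1.819643.
  1/(2π) = 0.159155.
  ρ_sc(-0.83) = 0.159155 · 1.819643 = 0.289605.

Rounded to 5 decimal places: ρ_sc(-0.83) ≈ 0.28961.


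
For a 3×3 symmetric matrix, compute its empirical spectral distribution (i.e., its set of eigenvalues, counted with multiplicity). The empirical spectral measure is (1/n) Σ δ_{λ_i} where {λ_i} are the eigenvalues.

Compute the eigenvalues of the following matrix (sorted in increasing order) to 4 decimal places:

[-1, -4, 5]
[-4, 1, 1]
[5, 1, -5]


Since M is real symmetric, all three eigenvalues are real; they are the roots of det(λI − M) = λ³ − (tr M) λ² + s λ − det M, where s is the sum of the principal 2×2 minors.
tr M = -1 + 1 + (-5) = -5.
s = ((-1)·1 − (-4)²) + ((-1)·(-5) − 5²) + (1·(-5) − 1²) = -17 + (-20) + (-6) = -43.
det M (expand along row 1) = (-1)·(-6) − (-4)·15 + 5·(-9) = 21.
Characteristic polynomial: λ³ + 5λ² − 43λ − 21 = 0.
Substitute λ = y + (tr M)/3 = y − 1.666667 to remove the quadratic term: y³ + p·y + q = 0 with p = s − (tr M)²/3 = -51.333333 and q = −2(tr M)³/27 + (tr M)·s/3 − det M = 59.925926.
Three real roots ⇒ use the trigonometric (Viète) form: r = 2√(−p/3) = 8.273116, φ = arccos(3q/(p·r)) = arccos(-0.423319) = 2.007902 rad.
y_k = r·cos(φ/3 − 2πk/3) for k = 0, 1, 2 gives y = 6.488239, 1.201147, -7.689386.
λ_k = y_k − 1.666667 gives λ = 4.8216, -0.4655, -9.3561 (check: the sum is -5.0000 = tr M).

Eigenvalues sorted in increasing order: [-9.3561, -0.4655, 4.8216].


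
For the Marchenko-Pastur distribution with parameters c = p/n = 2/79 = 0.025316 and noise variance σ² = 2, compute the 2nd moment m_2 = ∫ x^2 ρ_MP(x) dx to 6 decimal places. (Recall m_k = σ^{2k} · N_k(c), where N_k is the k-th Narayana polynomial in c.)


E[X²] = σ⁴ (1 + c) (second MP moment). With σ² = 2 (so σ⁴ = 4) and c = 2/79 = 0.025316: E[X²] = 4 · (1 + 0.025316) = 4 · 1.025316.

So E[X^2] = 4.101266.


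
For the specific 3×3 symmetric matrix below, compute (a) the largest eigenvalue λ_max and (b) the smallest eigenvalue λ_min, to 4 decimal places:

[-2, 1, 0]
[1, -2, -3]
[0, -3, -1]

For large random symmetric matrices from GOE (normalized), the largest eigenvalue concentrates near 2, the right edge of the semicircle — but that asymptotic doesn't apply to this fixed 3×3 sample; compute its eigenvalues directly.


Since M is real symmetric, all three eigenvalues are real; they are the roots of det(λI − M) = λ³ − (tr M) λ² + s λ − det M, where s is the sum of the principal 2×2 minors.
tr M = -2 + (-2) + (-1) = -5.
s = ((-2)·(-2) − 1²) + ((-2)·(-1) − 0²) + ((-2)·(-1) − (-3)²) = 3 + 2 + (-7) = -2.
det M (expand along row 1) = (-2)·(-7) − 1·(-1) + 0·(-3) = 15.
Characteristic polynomial: λ³ + 5λ² − 2λ − 15 = 0.
Substitute λ = y + (tr M)/3 = y − 1.666667 to remove the quadratic term: y³ + p·y + q = 0 with p = s − (tr M)²/3 = -10.333333 and q = −2(tr M)³/27 + (tr M)·s/3 − det M = -2.407407.
Three real roots ⇒ use the trigonometric (Viète) form: r = 2√(−p/3) = 3.711843, φ = arccos(3q/(p·r)) = arccos(0.188296) = 1.381370 rad.
y_k = r·cos(φ/3 − 2πk/3) for k = 0, 1, 2 gives y = 3.325253, -0.234218, -3.091035.
λ_k = y_k − 1.666667 gives λ = 1.6586, -1.9009, -4.7577 (check: the sum is -5.0000 = tr M).

Hence λ_max = 1.6586 and λ_min = -4.7577.


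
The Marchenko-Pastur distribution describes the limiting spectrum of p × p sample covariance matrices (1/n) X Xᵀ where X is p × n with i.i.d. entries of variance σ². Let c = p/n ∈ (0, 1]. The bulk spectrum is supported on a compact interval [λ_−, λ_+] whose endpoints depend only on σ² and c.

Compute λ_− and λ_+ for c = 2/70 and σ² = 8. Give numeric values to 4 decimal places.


c = 2/70 = 0.028571; √c = 0.169031.
λ_− = σ² (1 − √c)² = 8 · (1 − 0.169031)² = 8 · (0.830969)² = 5.524078.
λ_+ = σ² (1 + √c)² = 8 · (1 + 0.169031)² = 8 · (1.169031)² = 10.933065.

Rounded to 4 decimal places: λ_− ≈ 5.5241, λ_+ ≈ 10.9331.


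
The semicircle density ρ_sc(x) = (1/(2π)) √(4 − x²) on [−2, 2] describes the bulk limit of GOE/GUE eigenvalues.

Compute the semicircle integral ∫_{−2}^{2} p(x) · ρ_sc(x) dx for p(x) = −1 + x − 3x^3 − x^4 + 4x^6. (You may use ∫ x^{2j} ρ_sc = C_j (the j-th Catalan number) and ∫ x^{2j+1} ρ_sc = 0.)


Write p(x) = Σ a_i x^i, split into monomials and integrate each against ρ_sc separately.
Using ∫ x^{2j} ρ_sc = C_j = (1/(j+1)) C(2j, j) (Catalan numbers) and ∫ x^{2j+1} ρ_sc = 0 (odd monomials vanish by symmetry):
  i = 0 (even): a_0 · C_{0} = -1 · 1 = -1
  i = 1 (odd): ∫ x^1 ρ_sc = 0 (vanishes)
  i = 3 (odd): ∫ x^3 ρ_sc = 0 (vanishes)
  i = 4 (even): a_4 · C_{2} = -1 · 2 = -2
  i = 6 (even): a_6 · C_{3} = 4 · 5 = 20

Summing the contributions: ∫_{−2}^{2} p(x) ρ_sc(x) dx = (-1) + (-2) + 20 = 17.


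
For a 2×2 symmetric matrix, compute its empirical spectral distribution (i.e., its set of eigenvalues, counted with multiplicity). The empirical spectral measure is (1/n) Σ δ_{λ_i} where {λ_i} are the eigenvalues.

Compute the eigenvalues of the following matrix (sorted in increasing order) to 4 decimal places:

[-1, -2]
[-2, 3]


Since M is real symmetric, both eigenvalues are real; they are the roots of det(λI − M) = λ² − (tr M) λ + det M.
tr M = -1 + 3 = 2.
det M = (-1)·3 − (-2)² = -3 − 4 = -7.
Characteristic polynomial: λ² − 2λ − 7 = 0.
Discriminant Δ = (tr M)² − 4·det M = 4 − (-28) = 32; √Δ = 5.656854.
λ = (tr M ± √Δ)/2 = (2 ± 5.656854)/2, giving (tr M − √Δ)/2 = -1.8284 and (tr M + √Δ)/2 = 3.8284.

Eigenvalues sorted in increasing order: [-1.8284, 3.8284].


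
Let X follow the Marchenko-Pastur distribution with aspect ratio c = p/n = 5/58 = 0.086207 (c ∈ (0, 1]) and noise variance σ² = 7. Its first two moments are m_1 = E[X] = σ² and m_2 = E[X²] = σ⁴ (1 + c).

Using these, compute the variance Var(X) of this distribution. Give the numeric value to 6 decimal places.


m_1 = E[X] = σ² = 7, so m_1² = 49.
m_2 = E[X²] = σ⁴ (1 + c) = 49 · (1 + 0.086207) = 49 · 1.086207 = 53.224138.
(Note m_2 − m_1² simplifies to c · σ⁴ = 0.086207 · 49.)

Var(X) = m_2 − m_1² = 53.224138 − 49 = 4.224138.


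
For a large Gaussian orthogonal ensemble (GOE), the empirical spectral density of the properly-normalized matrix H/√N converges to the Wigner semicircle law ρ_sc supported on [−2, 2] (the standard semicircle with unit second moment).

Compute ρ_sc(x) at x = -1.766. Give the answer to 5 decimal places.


ρ_sc(x) = (1/(2π)) √(4 − x²). With x = -1.766:
  4 − x² = 4 − (-1.766)² = 4 − 3.118756 = 0.881244.
  √(4 − x²) = 0.938746.
  1/(2π) = 0.159155.
  ρ_sc(-1.766) = 0.159155 · 0.938746 = 0.149406.

Rounded to 5 decimal places: ρ_sc(-1.766) ≈ 0.14941.


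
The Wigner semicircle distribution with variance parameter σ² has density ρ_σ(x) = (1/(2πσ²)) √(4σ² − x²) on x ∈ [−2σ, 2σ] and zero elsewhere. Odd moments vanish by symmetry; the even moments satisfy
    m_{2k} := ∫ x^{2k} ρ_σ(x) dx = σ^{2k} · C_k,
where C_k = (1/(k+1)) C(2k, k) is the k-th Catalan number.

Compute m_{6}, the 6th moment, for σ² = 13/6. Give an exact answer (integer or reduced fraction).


By the scaled semicircle moment identity, m_{2k} = σ^{2k} · C_k with k = 3.
C_3 = (1/(k+1)) · C(2k, k) = (1/4) · C(6, 3) = (1/4) · 20 = 5.
σ^{2k} = (σ²)^k = (13/6)^3 = 2197/216.

Therefore m_{6} = σ^{6} · C_3 = (2197/216) · 5 = 10985/216.


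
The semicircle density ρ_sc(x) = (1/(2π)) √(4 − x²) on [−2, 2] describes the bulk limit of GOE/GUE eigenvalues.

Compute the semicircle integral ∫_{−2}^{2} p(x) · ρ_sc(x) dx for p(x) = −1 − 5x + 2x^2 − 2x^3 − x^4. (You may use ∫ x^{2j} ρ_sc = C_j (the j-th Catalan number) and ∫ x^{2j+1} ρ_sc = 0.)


Write p(x) = Σ a_i x^i, split into monomials and integrate each against ρ_sc separately.
Using ∫ x^{2j} ρ_sc = C_j = (1/(j+1)) C(2j, j) (Catalan numbers) and ∫ x^{2j+1} ρ_sc = 0 (odd monomials vanish by symmetry):
  i = 0 (even): a_0 · C_{0} = -1 · 1 = -1
  i = 1 (odd): ∫ x^1 ρ_sc = 0 (vanishes)
  i = 2 (even): a_2 · C_{1} = 2 · 1 = 2
  i = 3 (odd): ∫ x^3 ρ_sc = 0 (vanishes)
  i = 4 (even): a_4 · C_{2} = -1 · 2 = -2

Summing the contributions: ∫_{−2}^{2} p(x) ρ_sc(x) dx = (-1) + 2 + (-2) = -1.


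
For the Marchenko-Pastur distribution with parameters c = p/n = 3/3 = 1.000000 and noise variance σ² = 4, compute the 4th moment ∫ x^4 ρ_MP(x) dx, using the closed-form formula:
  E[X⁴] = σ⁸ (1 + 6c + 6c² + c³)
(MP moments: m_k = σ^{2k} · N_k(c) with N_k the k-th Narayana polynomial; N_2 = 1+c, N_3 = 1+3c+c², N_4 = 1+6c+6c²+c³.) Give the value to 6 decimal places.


E[X⁴] = σ⁸ (1 + 6c + 6c² + c³) (fourth MP moment). With σ² = 4 (so σ⁸ = 256) and c = 3/3 = 1.000000: E[X⁴] = 256 · (1 + 6·1.000000 + 6·(1.000000)² + (1.000000)³) = 256 · 14.000000.

So E[X^4] = 3584.000000.


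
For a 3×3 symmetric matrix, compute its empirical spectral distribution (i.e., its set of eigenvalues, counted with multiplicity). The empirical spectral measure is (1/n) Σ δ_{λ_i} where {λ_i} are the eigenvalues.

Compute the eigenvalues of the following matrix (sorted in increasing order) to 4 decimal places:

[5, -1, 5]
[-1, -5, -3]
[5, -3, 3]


Since M is real symmetric, all three eigenvalues are real; they are the roots of det(λI − M) = λ³ − (tr M) λ² + s λ − det M, where s is the sum of the principal 2×2 minors.
tr M = 5 + (-5) + 3 = 3.
s = (5·(-5) − (-1)²) + (5·3 − 5²) + ((-5)·3 − (-3)²) = -26 + (-10) + (-24) = -60.
det M (expand along row 1) = 5·(-24) − (-1)·12 + 5·28 = 32.
Characteristic polynomial: λ³ − 3λ² − 60λ − 32 = 0.
Substitute λ = y + (tr M)/3 = y + 1.000000 to remove the quadratic term: y³ + p·y + q = 0 with p = s − (tr M)²/3 = -63.000000 and q = −2(tr M)³/27 + (tr M)·s/3 − det M = -94.000000.
Three real roots ⇒ use the trigonometric (Viète) form: r = 2√(−p/3) = 9.165151, φ = arccos(3q/(p·r)) = arccos(0.488392) = 1.060550 rad.
y_k = r·cos(φ/3 − 2πk/3) for k = 0, 1, 2 gives y = 8.598388, -1.551324, -7.047064.
λ_k = y_k + 1.000000 gives λ = 9.5984, -0.5513, -6.0471 (check: the sum is 3.0000 = tr M).

Eigenvalues sorted in increasing order: [-6.0471, -0.5513, 9.5984].


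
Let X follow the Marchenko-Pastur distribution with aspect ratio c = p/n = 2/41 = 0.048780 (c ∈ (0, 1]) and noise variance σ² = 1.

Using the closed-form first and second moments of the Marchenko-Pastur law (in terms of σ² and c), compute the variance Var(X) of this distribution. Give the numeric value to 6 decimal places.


Recall the MP moments m_1 = E[X] = σ² and m_2 = E[X²] = σ⁴ (1 + c).
m_1 = E[X] = σ² = 1, so m_1² = 1.
m_2 = E[X²] = σ⁴ (1 + c) = 1 · (1 + 0.048780) = 1 · 1.048780 = 1.048780.
(Note m_2 − m_1² simplifies to c · σ⁴ = 0.048780 · 1.)

Var(X) = m_2 − m_1² = 1.048780 − 1 = 0.048780.


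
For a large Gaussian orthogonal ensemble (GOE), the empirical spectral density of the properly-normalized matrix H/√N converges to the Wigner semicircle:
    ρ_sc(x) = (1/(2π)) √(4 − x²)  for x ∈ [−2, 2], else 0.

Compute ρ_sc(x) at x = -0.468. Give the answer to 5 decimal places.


ρ_sc(x) = (1/(2π)) √(4 − x²). With x = -0.468:
  4 − x² = 4 − (-0.468)² = 4 − 0.219024 = 3.780976.
  √(4 − x²) = 1.944473.
  1/(2π) = 0.159155.
  ρ_sc(-0.468) = 0.159155 · 1.944473 = 0.309473.

Rounded to 5 decimal places: ρ_sc(-0.468) ≈ 0.30947.


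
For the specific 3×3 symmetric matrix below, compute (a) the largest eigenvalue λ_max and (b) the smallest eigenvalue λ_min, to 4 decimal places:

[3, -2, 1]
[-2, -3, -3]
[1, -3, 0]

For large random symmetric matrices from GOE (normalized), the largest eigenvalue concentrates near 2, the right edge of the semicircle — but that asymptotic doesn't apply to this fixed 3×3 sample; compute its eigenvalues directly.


Since M is real symmetric, all three eigenvalues are real; they are the roots of det(λI − M) = λ³ − (tr M) λ² + s λ − det M, where s is the sum of the principal 2×2 minors.
tr M = 3 + (-3) + 0 = 0.
s = (3·(-3) − (-2)²) + (3·0 − 1²) + ((-3)·0 − (-3)²) = -13 + (-1) + (-9) = -23.
det M (expand along row 1) = 3·(-9) − (-2)·3 + 1·9 = -12.
Characteristic polynomial: λ³ − 23λ + 12 = 0.
Substitute λ = y + (tr M)/3 = y + 0.000000 to remove the quadratic term: y³ + p·y + q = 0 with p = s − (tr M)²/3 = -23.000000 and q = −2(tr M)³/27 + (tr M)·s/3 − det M = 12.000000.
Three real roots ⇒ use the trigonometric (Viète) form: r = 2√(−p/3) = 5.537749, φ = arccos(3q/(p·r)) = arccos(-0.282645) = 1.857347 rad.
y_k = r·cos(φ/3 − 2πk/3) for k = 0, 1, 2 gives y = 4.509899, 0.528144, -5.038043.
λ_k = y_k + 0.000000 gives λ = 4.5099, 0.5281, -5.0380 (check: the sum is 0.0000 = tr M).

Hence λ_max = 4.5099 and λ_min = -5.0380.


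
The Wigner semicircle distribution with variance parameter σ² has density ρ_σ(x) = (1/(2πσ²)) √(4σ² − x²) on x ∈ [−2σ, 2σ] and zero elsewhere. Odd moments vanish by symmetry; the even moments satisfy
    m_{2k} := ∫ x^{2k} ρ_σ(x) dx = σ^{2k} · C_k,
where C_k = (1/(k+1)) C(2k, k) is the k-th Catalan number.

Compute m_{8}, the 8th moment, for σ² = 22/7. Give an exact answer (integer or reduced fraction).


By the scaled semicircle moment identity, m_{2k} = σ^{2k} · C_k with k = 4.
C_4 = (1/(k+1)) · C(2k, k) = (1/5) · C(8, 4) = (1/5) · 70 = 14.
σ^{2k} = (σ²)^k = (22/7)^4 = 234256/2401.

Therefore m_{8} = σ^{8} · C_4 = (234256/2401) · 14 = 468512/343.


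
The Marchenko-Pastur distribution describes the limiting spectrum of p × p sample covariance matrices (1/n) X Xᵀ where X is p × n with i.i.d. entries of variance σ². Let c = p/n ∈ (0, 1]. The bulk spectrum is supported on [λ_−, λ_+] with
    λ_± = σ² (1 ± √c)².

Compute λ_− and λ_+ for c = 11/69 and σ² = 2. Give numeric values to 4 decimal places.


c = 11/69 = 0.159420; √c = 0.399275.
λ_− = σ² (1 − √c)² = 2 · (1 − 0.399275)² = 2 · (0.600725)² = 0.721742.
λ_+ = σ² (1 + √c)² = 2 · (1 + 0.399275)² = 2 · (1.399275)² = 3.915939.

Rounded to 4 decimal places: λ_− ≈ 0.7217, λ_+ ≈ 3.9159.


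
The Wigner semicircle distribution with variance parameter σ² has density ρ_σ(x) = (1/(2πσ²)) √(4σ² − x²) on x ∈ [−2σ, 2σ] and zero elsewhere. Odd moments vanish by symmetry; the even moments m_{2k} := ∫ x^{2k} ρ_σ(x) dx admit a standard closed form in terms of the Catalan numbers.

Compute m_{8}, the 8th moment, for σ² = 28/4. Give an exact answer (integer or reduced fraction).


By the scaled semicircle moment identity, m_{2k} = σ^{2k} · C_k with k = 4.
C_4 = (1/(k+1)) · C(2k, k) = (1/5) · C(8, 4) = (1/5) · 70 = 14.
σ^{2k} = (σ²)^k = (28/4)^4 = 2401.

Therefore m_{8} = σ^{8} · C_4 = 2401 · 14 = 33614.


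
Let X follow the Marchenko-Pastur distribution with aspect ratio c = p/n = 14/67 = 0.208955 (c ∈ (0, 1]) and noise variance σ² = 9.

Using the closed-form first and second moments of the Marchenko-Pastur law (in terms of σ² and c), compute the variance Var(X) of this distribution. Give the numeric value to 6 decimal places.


Recall the MP moments m_1 = E[X] = σ² and m_2 = E[X²] = σ⁴ (1 + c).
m_1 = E[X] = σ² = 9, so m_1² = 81.
m_2 = E[X²] = σ⁴ (1 + c) = 81 · (1 + 0.208955) = 81 · 1.208955 = 97.925373.
(Note m_2 − m_1² simplifies to c · σ⁴ = 0.208955 · 81.)

Var(X) = m_2 − m_1² = 97.925373 − 81 = 16.925373.


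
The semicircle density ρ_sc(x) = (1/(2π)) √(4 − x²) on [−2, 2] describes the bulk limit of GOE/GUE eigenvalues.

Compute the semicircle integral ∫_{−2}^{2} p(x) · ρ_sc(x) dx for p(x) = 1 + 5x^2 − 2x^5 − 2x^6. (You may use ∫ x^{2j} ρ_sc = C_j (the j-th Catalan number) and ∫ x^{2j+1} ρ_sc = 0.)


Write p(x) = Σ a_i x^i, split into monomials and integrate each against ρ_sc separately.
Using ∫ x^{2j} ρ_sc = C_j = (1/(j+1)) C(2j, j) (Catalan numbers) and ∫ x^{2j+1} ρ_sc = 0 (odd monomials vanish by symmetry):
  i = 0 (even): a_0 · C_{0} = 1 · 1 = 1
  i = 2 (even): a_2 · C_{1} = 5 · 1 = 5
  i = 5 (odd): ∫ x^5 ρ_sc = 0 (vanishes)
  i = 6 (even): a_6 · C_{3} = -2 · 5 = -10

Summing the contributions: ∫_{−2}^{2} p(x) ρ_sc(x) dx = 1 + 5 + (-10) = -4.


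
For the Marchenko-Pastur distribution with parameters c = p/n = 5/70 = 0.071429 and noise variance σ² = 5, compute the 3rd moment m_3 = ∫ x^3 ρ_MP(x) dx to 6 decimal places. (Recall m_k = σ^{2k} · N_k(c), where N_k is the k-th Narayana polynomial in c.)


E[X³] = σ⁶ (1 + 3c + c²) (third MP moment). With σ² = 5 (so σ⁶ = 125) and c = 5/70 = 0.071429: E[X³] = 125 · (1 + 3·0.071429 + (0.071429)²) = 125 · 1.219388.

So E[X^3] = 152.423469.


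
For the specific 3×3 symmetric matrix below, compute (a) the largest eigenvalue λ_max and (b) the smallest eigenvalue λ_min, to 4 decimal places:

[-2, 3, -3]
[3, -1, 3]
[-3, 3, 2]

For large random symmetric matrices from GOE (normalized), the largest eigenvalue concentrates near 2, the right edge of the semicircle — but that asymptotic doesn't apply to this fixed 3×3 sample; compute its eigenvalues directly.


Since M is real symmetric, all three eigenvalues are real; they are the roots of det(λI − M) = λ³ − (tr M) λ² + s λ − det M, where s is the sum of the principal 2×2 minors.
tr M = -2 + (-1) + 2 = -1.
s = ((-2)·(-1) − 3²) + ((-2)·2 − (-3)²) + ((-1)·2 − 3²) = -7 + (-13) + (-11) = -31.
det M (expand along row 1) = (-2)·(-11) − 3·15 + (-3)·6 = -41.
Characteristic polynomial: λ³ + λ² − 31λ + 41 = 0.
Substitute λ = y + (tr M)/3 = y − 0.333333 to remove the quadratic term: y³ + p·y + q = 0 with p = s − (tr M)²/3 = -31.333333 and q = −2(tr M)³/27 + (tr M)·s/3 − det M = 51.407407.
Three real roots ⇒ use the trigonometric (Viète) form: r = 2√(−p/3) = 6.463573, φ = arccos(3q/(p·r)) = arccos(-0.761496) = 2.436415 rad.
y_k = r·cos(φ/3 − 2πk/3) for k = 0, 1, 2 gives y = 4.446604, 1.839225, -6.285828.
λ_k = y_k − 0.333333 gives λ = 4.1133, 1.5059, -6.6192 (check: the sum is -1.0000 = tr M).

Hence λ_max = 4.1133 and λ_min = -6.6192.


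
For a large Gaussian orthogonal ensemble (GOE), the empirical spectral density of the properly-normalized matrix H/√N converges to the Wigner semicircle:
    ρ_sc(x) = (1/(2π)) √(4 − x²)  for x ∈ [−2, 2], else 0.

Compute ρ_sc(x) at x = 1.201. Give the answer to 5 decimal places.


ρ_sc(x) = (1/(2π)) √(4 − x²). With x = 1.201:
  4 − x² = 4 − (1.201)² = 4 − 1.442401 = 2.557599.
  √(4 − x²) = 1.599250.
  1/(2π) = 0.159155.
  ρ_sc(1.201) = 0.159155 · 1.599250 = 0.254528.

Rounded to 5 decimal places: ρ_sc(1.201) ≈ 0.25453.


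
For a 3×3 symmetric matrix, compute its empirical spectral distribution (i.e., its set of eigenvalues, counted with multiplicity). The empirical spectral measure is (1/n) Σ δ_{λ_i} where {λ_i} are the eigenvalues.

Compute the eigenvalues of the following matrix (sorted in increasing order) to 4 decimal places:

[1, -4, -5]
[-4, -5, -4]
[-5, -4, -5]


Since M is real symmetric, all three eigenvalues are real; they are the roots of det(λI − M) = λ³ − (tr M) λ² + s λ − det M, where s is the sum of the principal 2×2 minors.
tr M = 1 + (-5) + (-5) = -9.
s = (1·(-5) − (-4)²) + (1·(-5) − (-5)²) + ((-5)·(-5) − (-4)²) = -21 + (-30) + 9 = -42.
det M (expand along row 1) = 1·9 − (-4)·0 + (-5)·(-9) = 54.
Characteristic polynomial: λ³ + 9λ² − 42λ − 54 = 0.
Substitute λ = y + (tr M)/3 = y − 3.000000 to remove the quadratic term: y³ + p·y + q = 0 with p = s − (tr M)²/3 = -69.000000 and q = −2(tr M)³/27 + (tr M)·s/3 − det M = 126.000000.
Three real roots ⇒ use the trigonometric (Viète) form: r = 2√(−p/3) = 9.591663, φ = arccos(3q/(p·r)) = arccos(-0.571148) = 2.178700 rad.
y_k = r·cos(φ/3 − 2πk/3) for k = 0, 1, 2 gives y = 7.171504, 1.930330, -9.101833.
λ_k = y_k − 3.000000 gives λ = 4.1715, -1.0697, -12.1018 (check: the sum is -9.0000 = tr M).

Eigenvalues sorted in increasing order: [-12.1018, -1.0697, 4.1715].


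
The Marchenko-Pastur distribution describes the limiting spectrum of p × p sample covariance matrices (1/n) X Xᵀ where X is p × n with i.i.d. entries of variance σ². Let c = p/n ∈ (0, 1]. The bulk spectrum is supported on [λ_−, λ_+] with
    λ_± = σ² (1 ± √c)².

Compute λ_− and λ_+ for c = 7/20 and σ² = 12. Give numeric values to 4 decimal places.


c = 7/20 = 0.350000; √c = 0.591608.
λ_− = σ² (1 − √c)² = 12 · (1 − 0.591608)² = 12 · (0.408392)² = 2.001409.
λ_+ = σ² (1 + √c)² = 12 · (1 + 0.591608)² = 12 · (1.591608)² = 30.398591.

Rounded to 4 decimal places: λ_− ≈ 2.0014, λ_+ ≈ 30.3986.


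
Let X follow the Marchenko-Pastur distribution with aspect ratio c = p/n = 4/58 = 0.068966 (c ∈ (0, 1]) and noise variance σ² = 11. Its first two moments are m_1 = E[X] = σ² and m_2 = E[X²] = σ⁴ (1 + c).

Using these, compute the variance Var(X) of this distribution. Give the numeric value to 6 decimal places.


m_1 = E[X] = σ² = 11, so m_1² = 121.
m_2 = E[X²] = σ⁴ (1 + c) = 121 · (1 + 0.068966) = 121 · 1.068966 = 129.344828.
(Note m_2 − m_1² simplifies to c · σ⁴ = 0.068966 · 121.)

Var(X) = m_2 − m_1² = 129.344828 − 121 = 8.344828.


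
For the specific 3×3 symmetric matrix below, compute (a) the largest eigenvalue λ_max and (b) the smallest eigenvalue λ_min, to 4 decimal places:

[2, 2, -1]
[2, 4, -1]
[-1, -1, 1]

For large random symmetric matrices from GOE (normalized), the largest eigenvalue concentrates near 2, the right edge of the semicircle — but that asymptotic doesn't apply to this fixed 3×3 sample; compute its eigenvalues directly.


Since M is real symmetric, all three eigenvalues are real; they are the roots of det(λI − M) = λ³ − (tr M) λ² + s λ − det M, where s is the sum of the principal 2×2 minors.
tr M = 2 + 4 + 1 = 7.
s = (2·4 − 2²) + (2·1 − (-1)²) + (4·1 − (-1)²) = 4 + 1 + 3 = 8.
det M (expand along row 1) = 2·3 − 2·1 + (-1)·2 = 2.
Characteristic polynomial: λ³ − 7λ² + 8λ − 2 = 0.
Substitute λ = y + (tr M)/3 = y + 2.333333 to remove the quadratic term: y³ + p·y + q = 0 with p = s − (tr M)²/3 = -8.333333 and q = −2(tr M)³/27 + (tr M)·s/3 − det M = -8.740741.
Three real roots ⇒ use the trigonometric (Viète) form: r = 2√(−p/3) = 3.333333, φ = arccos(3q/(p·r)) = arccos(0.944000) = 0.336246 rad.
y_k = r·cos(φ/3 − 2πk/3) for k = 0, 1, 2 gives y = 3.312418, -1.333333, -1.979085.
λ_k = y_k + 2.333333 gives λ = 5.6458, 1.0000, 0.3542 (check: the sum is 7.0000 = tr M).

Hence λ_max = 5.6458 and λ_min = 0.3542.


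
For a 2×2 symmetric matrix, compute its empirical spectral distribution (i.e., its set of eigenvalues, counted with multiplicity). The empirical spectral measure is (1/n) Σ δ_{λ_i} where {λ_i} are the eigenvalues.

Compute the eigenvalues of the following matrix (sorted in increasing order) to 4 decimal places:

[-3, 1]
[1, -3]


Since M is real symmetric, both eigenvalues are real; they are the roots of det(λI − M) = λ² − (tr M) λ + det M.
tr M = -3 + (-3) = -6.
det M = (-3)·(-3) − 1² = 9 − 1 = 8.
Characteristic polynomial: λ² + 6λ + 8 = 0.
Discriminant Δ = (tr M)² − 4·det M = 36 − 32 = 4; √Δ = 2.000000.
λ = (tr M ± √Δ)/2 = (-6 ± 2.000000)/2, giving (tr M − √Δ)/2 = -4.0000 and (tr M + √Δ)/2 = -2.0000.

Eigenvalues sorted in increasing order: [-4.0000, -2.0000].


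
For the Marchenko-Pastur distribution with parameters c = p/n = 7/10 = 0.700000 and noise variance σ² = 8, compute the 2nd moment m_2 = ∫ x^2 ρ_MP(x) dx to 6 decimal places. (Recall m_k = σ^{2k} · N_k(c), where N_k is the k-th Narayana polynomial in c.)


E[X²] = σ⁴ (1 + c) (second MP moment). With σ² = 8 (so σ⁴ = 64) and c = 7/10 = 0.700000: E[X²] = 64 · (1 + 0.700000) = 64 · 1.700000.

So E[X^2] = 108.800000.


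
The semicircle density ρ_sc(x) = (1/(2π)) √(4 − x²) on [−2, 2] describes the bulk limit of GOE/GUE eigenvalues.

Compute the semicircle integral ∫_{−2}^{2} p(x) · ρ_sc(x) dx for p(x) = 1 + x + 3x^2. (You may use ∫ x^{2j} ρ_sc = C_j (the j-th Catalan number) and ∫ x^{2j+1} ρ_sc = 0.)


Write p(x) = Σ a_i x^i, split into monomials and integrate each against ρ_sc separately.
Using ∫ x^{2j} ρ_sc = C_j = (1/(j+1)) C(2j, j) (Catalan numbers) and ∫ x^{2j+1} ρ_sc = 0 (odd monomials vanish by symmetry):
  i = 0 (even): a_0 · C_{0} = 1 · 1 = 1
  i = 1 (odd): ∫ x^1 ρ_sc = 0 (vanishes)
  i = 2 (even): a_2 · C_{1} = 3 · 1 = 3

Summing the contributions: ∫_{−2}^{2} p(x) ρ_sc(x) dx = 1 + 3 = 4.


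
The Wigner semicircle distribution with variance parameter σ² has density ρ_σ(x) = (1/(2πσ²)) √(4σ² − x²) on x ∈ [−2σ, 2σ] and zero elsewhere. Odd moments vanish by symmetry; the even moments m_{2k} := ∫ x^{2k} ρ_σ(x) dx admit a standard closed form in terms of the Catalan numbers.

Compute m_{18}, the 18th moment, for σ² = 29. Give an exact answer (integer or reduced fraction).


By the scaled semicircle moment identity, m_{2k} = σ^{2k} · C_k with k = 9.
C_9 = (1/(k+1)) · C(2k, k) = (1/10) · C(18, 9) = (1/10) · 48620 = 4862.
σ^{2k} = (σ²)^k = (29)^9 = 14507145975869.

Therefore m_{18} = σ^{18} · C_9 = 14507145975869 · 4862 = 70533743734675078.


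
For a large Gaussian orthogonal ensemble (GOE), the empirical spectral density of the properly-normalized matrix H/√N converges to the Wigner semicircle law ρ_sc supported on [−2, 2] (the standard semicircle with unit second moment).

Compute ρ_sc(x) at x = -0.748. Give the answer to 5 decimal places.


ρ_sc(x) = (1/(2π)) √(4 − x²). With x = -0.748:
  4 − x² = 4 − (-0.748)² = 4 − 0.559504 = 3.440496.
  √(4 − x²) = 1.854857.
  1/(2π) = 0.159155.
  ρ_sc(-0.748) = 0.159155 · 1.854857 = 0.295210.

Rounded to 5 decimal places: ρ_sc(-0.748) ≈ 0.29521.


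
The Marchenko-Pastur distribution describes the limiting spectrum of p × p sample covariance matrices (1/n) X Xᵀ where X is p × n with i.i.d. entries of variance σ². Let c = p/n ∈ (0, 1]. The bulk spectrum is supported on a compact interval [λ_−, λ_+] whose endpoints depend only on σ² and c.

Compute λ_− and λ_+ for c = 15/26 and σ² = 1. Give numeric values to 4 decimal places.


c = 15/26 = 0.576923; √c = 0.759555.
λ_− = σ² (1 − √c)² = 1 · (1 − 0.759555)² = 1 · (0.240445)² = 0.057814.
λ_+ = σ² (1 + √c)² = 1 · (1 + 0.759555)² = 1 · (1.759555)² = 3.096032.

Rounded to 4 decimal places: λ_− ≈ 0.0578, λ_+ ≈ 3.0960.


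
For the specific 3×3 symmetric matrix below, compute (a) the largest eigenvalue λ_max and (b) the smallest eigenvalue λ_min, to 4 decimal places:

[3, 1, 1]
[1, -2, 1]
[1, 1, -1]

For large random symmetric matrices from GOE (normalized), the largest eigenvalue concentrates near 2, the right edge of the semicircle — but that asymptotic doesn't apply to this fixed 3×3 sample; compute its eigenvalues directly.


Since M is real symmetric, all three eigenvalues are real; they are the roots of det(λI − M) = λ³ − (tr M) λ² + s λ − det M, where s is the sum of the principal 2×2 minors.
tr M = 3 + (-2) + (-1) = 0.
s = (3·(-2) − 1²) + (3·(-1) − 1²) + ((-2)·(-1) − 1²) = -7 + (-4) + 1 = -10.
det M (expand along row 1) = 3·1 − 1·(-2) + 1·3 = 8.
Characteristic polynomial: λ³ − 10λ − 8 = 0.
Substitute λ = y + (tr M)/3 = y + 0.000000 to remove the quadratic term: y³ + p·y + q = 0 with p = s − (tr M)²/3 = -10.000000 and q = −2(tr M)³/27 + (tr M)·s/3 − det M = -8.000000.
Three real roots ⇒ use the trigonometric (Viète) form: r = 2√(−p/3) = 3.651484, φ = arccos(3q/(p·r)) = arccos(0.657267) = 0.853610 rad.
y_k = r·cos(φ/3 − 2πk/3) for k = 0, 1, 2 gives y = 3.504664, -0.864641, -2.640023.
λ_k = y_k + 0.000000 gives λ = 3.5047, -0.8646, -2.6400 (check: the sum is 0.0000 = tr M).

Hence λ_max = 3.5047 and λ_min = -2.6400.


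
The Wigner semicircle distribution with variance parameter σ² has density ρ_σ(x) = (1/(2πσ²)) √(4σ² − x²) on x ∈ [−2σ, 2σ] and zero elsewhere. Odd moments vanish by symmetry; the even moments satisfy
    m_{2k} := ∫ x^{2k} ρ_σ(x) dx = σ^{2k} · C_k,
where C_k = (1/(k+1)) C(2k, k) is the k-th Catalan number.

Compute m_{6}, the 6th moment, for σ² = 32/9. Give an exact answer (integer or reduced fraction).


By the scaled semicircle moment identity, m_{2k} = σ^{2k} · C_k with k = 3.
C_3 = (1/(k+1)) · C(2k, k) = (1/4) · C(6, 3) = (1/4) · 20 = 5.
σ^{2k} = (σ²)^k = (32/9)^3 = 32768/729.

Therefore m_{6} = σ^{6} · C_3 = (32768/729) · 5 = 163840/729.


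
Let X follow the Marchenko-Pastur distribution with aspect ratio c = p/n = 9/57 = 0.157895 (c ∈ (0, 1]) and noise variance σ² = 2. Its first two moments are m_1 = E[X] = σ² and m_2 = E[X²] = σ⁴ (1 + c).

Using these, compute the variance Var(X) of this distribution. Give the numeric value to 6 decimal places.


m_1 = E[X] = σ² = 2, so m_1² = 4.
m_2 = E[X²] = σ⁴ (1 + c) = 4 · (1 + 0.157895) = 4 · 1.157895 = 4.631579.
(Note m_2 − m_1² simplifies to c · σ⁴ = 0.157895 · 4.)

Var(X) = m_2 − m_1² = 4.631579 − 4 = 0.631579.


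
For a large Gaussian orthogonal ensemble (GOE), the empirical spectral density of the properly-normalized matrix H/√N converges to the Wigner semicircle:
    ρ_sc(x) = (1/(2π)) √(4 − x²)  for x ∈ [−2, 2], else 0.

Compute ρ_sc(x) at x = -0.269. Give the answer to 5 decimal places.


ρ_sc(x) = (1/(2π)) √(4 − x²). With x = -0.269:
  4 − x² = 4 − (-0.269)² = 4 − 0.072361 = 3.927639.
  √(4 − x²) = 1.981827.
  1/(2π) = 0.159155.
  ρ_sc(-0.269) = 0.159155 · 1.981827 = 0.315418.

Rounded to 5 decimal places: ρ_sc(-0.269) ≈ 0.31542.
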